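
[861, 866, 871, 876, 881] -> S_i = 861 + 5*i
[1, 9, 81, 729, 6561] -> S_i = 1*9^i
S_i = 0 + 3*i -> [0, 3, 6, 9, 12]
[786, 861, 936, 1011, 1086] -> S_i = 786 + 75*i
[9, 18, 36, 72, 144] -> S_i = 9*2^i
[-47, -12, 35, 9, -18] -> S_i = Random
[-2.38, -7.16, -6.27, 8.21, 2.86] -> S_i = Random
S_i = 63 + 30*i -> [63, 93, 123, 153, 183]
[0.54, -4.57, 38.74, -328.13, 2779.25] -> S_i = 0.54*(-8.47)^i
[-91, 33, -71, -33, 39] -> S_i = Random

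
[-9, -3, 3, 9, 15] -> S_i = -9 + 6*i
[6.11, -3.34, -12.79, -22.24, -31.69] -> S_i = 6.11 + -9.45*i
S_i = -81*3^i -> [-81, -243, -729, -2187, -6561]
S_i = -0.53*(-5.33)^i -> [-0.53, 2.82, -15.06, 80.25, -427.74]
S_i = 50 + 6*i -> [50, 56, 62, 68, 74]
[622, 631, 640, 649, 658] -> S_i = 622 + 9*i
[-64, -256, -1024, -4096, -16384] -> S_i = -64*4^i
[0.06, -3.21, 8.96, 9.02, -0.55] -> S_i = Random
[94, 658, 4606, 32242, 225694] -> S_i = 94*7^i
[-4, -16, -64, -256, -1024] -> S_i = -4*4^i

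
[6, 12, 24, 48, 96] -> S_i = 6*2^i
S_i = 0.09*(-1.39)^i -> [0.09, -0.13, 0.17, -0.24, 0.34]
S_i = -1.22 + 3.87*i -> [-1.22, 2.65, 6.52, 10.39, 14.26]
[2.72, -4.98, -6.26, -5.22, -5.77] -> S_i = Random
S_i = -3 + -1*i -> [-3, -4, -5, -6, -7]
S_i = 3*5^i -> [3, 15, 75, 375, 1875]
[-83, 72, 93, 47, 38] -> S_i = Random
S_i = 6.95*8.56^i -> [6.95, 59.49, 509.25, 4359.19, 37314.69]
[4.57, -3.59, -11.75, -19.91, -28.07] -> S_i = 4.57 + -8.16*i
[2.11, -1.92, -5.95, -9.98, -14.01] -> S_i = 2.11 + -4.03*i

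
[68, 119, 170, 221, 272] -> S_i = 68 + 51*i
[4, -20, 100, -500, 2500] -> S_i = 4*-5^i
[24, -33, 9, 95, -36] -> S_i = Random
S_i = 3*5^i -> [3, 15, 75, 375, 1875]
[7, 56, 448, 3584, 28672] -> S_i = 7*8^i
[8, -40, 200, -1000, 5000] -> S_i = 8*-5^i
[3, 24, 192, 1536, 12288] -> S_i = 3*8^i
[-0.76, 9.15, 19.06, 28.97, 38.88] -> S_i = -0.76 + 9.91*i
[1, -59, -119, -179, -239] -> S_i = 1 + -60*i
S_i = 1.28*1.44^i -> [1.28, 1.84, 2.65, 3.82, 5.5]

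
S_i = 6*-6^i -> [6, -36, 216, -1296, 7776]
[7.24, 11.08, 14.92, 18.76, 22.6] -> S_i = 7.24 + 3.84*i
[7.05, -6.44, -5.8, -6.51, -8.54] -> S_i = Random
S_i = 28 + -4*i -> [28, 24, 20, 16, 12]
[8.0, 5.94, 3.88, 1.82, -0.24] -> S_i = 8.00 + -2.06*i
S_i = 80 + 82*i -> [80, 162, 244, 326, 408]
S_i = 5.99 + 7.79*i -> [5.99, 13.78, 21.57, 29.36, 37.15]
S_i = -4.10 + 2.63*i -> [-4.1, -1.47, 1.16, 3.79, 6.42]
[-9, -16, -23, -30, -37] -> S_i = -9 + -7*i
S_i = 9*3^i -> [9, 27, 81, 243, 729]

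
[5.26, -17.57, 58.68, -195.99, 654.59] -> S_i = 5.26*(-3.34)^i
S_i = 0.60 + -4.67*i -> [0.6, -4.07, -8.74, -13.41, -18.08]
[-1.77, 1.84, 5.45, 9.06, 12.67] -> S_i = -1.77 + 3.61*i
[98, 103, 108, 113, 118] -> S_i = 98 + 5*i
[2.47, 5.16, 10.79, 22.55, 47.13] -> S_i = 2.47*2.09^i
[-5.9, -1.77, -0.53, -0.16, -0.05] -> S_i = -5.90*0.30^i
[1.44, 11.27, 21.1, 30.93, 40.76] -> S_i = 1.44 + 9.83*i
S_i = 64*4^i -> [64, 256, 1024, 4096, 16384]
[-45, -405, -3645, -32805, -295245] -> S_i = -45*9^i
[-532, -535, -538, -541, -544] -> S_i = -532 + -3*i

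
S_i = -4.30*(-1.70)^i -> [-4.3, 7.31, -12.43, 21.13, -35.91]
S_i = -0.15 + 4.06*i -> [-0.15, 3.91, 7.97, 12.03, 16.09]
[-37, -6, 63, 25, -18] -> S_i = Random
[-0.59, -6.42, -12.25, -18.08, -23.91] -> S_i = -0.59 + -5.83*i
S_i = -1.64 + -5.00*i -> [-1.64, -6.64, -11.64, -16.64, -21.64]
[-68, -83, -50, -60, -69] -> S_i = Random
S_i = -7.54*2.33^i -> [-7.54, -17.57, -40.93, -95.38, -222.23]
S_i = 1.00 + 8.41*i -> [1.0, 9.41, 17.82, 26.23, 34.64]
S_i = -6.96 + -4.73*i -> [-6.96, -11.69, -16.42, -21.15, -25.88]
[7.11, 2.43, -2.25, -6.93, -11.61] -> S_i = 7.11 + -4.68*i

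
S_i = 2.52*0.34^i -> [2.52, 0.86, 0.29, 0.1, 0.03]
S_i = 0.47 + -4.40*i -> [0.47, -3.93, -8.33, -12.73, -17.13]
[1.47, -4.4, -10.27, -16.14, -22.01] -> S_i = 1.47 + -5.87*i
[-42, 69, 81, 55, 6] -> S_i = Random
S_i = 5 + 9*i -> [5, 14, 23, 32, 41]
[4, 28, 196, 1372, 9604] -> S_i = 4*7^i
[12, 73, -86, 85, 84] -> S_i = Random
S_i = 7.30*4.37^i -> [7.3, 31.9, 139.41, 609.21, 2662.25]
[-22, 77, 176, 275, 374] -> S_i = -22 + 99*i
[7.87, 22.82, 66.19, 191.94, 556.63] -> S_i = 7.87*2.90^i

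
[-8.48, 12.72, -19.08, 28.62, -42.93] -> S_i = -8.48*(-1.50)^i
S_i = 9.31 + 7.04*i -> [9.31, 16.35, 23.39, 30.43, 37.47]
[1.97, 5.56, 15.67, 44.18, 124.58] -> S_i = 1.97*2.82^i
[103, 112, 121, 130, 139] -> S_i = 103 + 9*i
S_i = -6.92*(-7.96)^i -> [-6.92, 55.08, -438.46, 3490.16, -27781.67]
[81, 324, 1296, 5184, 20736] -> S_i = 81*4^i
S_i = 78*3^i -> [78, 234, 702, 2106, 6318]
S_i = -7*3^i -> [-7, -21, -63, -189, -567]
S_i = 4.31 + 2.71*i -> [4.31, 7.02, 9.73, 12.44, 15.15]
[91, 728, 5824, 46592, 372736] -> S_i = 91*8^i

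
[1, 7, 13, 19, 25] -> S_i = 1 + 6*i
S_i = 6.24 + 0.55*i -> [6.24, 6.79, 7.34, 7.89, 8.44]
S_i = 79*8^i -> [79, 632, 5056, 40448, 323584]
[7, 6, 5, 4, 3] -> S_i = 7 + -1*i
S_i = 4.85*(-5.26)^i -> [4.85, -25.51, 134.19, -705.83, 3712.66]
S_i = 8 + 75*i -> [8, 83, 158, 233, 308]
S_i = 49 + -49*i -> [49, 0, -49, -98, -147]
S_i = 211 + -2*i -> [211, 209, 207, 205, 203]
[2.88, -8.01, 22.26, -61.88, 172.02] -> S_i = 2.88*(-2.78)^i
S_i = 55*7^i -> [55, 385, 2695, 18865, 132055]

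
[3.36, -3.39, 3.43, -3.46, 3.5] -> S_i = 3.36*(-1.01)^i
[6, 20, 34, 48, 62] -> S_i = 6 + 14*i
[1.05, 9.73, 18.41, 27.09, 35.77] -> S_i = 1.05 + 8.68*i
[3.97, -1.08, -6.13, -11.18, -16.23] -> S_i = 3.97 + -5.05*i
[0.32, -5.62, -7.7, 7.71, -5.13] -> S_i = Random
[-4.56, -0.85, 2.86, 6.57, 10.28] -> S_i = -4.56 + 3.71*i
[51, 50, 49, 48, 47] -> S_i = 51 + -1*i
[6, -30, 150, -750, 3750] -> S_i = 6*-5^i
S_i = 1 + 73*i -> [1, 74, 147, 220, 293]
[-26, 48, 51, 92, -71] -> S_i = Random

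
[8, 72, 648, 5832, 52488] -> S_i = 8*9^i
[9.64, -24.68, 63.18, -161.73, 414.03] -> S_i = 9.64*(-2.56)^i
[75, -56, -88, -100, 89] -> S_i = Random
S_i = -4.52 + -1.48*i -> [-4.52, -6.0, -7.48, -8.96, -10.44]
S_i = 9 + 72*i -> [9, 81, 153, 225, 297]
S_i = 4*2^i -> [4, 8, 16, 32, 64]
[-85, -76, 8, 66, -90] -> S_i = Random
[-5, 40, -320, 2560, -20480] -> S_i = -5*-8^i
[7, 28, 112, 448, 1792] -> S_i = 7*4^i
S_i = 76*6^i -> [76, 456, 2736, 16416, 98496]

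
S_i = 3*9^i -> [3, 27, 243, 2187, 19683]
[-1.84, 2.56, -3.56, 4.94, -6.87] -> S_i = -1.84*(-1.39)^i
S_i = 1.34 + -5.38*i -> [1.34, -4.04, -9.42, -14.8, -20.18]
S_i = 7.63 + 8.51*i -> [7.63, 16.14, 24.65, 33.16, 41.67]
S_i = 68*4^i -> [68, 272, 1088, 4352, 17408]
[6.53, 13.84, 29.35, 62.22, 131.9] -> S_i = 6.53*2.12^i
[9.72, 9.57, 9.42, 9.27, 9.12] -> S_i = 9.72 + -0.15*i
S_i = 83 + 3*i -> [83, 86, 89, 92, 95]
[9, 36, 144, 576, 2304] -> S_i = 9*4^i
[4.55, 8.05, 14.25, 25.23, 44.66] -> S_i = 4.55*1.77^i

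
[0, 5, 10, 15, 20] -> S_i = 0 + 5*i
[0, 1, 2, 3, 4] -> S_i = 0 + 1*i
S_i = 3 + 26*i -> [3, 29, 55, 81, 107]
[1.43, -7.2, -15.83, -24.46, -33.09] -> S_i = 1.43 + -8.63*i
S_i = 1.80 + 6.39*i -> [1.8, 8.19, 14.58, 20.97, 27.36]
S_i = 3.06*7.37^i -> [3.06, 22.55, 166.21, 1224.97, 9028.0]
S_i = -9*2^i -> [-9, -18, -36, -72, -144]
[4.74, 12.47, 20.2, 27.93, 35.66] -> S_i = 4.74 + 7.73*i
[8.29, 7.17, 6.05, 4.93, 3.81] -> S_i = 8.29 + -1.12*i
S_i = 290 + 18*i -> [290, 308, 326, 344, 362]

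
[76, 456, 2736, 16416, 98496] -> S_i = 76*6^i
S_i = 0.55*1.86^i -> [0.55, 1.02, 1.9, 3.54, 6.58]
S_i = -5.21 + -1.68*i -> [-5.21, -6.89, -8.57, -10.25, -11.93]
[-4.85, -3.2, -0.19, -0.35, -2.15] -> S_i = Random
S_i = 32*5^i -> [32, 160, 800, 4000, 20000]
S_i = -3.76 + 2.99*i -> [-3.76, -0.77, 2.22, 5.21, 8.2]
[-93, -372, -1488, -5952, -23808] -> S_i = -93*4^i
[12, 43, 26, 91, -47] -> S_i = Random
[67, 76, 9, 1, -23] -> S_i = Random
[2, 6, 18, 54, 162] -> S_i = 2*3^i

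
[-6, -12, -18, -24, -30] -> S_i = -6 + -6*i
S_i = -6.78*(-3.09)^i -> [-6.78, 20.95, -64.74, 200.03, -618.11]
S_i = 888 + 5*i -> [888, 893, 898, 903, 908]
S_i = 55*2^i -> [55, 110, 220, 440, 880]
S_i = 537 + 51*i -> [537, 588, 639, 690, 741]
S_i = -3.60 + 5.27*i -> [-3.6, 1.67, 6.94, 12.21, 17.48]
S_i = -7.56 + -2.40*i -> [-7.56, -9.96, -12.36, -14.76, -17.16]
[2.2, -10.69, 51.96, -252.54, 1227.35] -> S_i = 2.20*(-4.86)^i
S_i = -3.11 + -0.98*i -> [-3.11, -4.09, -5.07, -6.05, -7.03]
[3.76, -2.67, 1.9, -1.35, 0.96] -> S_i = 3.76*(-0.71)^i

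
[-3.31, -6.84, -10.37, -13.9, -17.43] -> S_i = -3.31 + -3.53*i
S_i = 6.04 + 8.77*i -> [6.04, 14.81, 23.58, 32.35, 41.12]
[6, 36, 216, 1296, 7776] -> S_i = 6*6^i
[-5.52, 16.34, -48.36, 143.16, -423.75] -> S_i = -5.52*(-2.96)^i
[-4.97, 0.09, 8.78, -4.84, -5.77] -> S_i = Random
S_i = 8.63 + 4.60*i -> [8.63, 13.23, 17.83, 22.43, 27.03]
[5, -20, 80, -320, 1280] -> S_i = 5*-4^i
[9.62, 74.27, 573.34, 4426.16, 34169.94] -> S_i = 9.62*7.72^i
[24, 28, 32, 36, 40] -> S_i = 24 + 4*i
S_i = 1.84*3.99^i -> [1.84, 7.34, 29.29, 116.88, 466.35]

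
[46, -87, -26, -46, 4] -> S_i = Random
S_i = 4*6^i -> [4, 24, 144, 864, 5184]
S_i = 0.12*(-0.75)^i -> [0.12, -0.09, 0.07, -0.05, 0.04]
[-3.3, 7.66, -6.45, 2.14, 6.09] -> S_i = Random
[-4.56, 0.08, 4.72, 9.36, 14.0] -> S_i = -4.56 + 4.64*i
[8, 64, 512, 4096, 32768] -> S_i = 8*8^i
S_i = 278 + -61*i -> [278, 217, 156, 95, 34]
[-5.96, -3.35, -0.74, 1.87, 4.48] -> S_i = -5.96 + 2.61*i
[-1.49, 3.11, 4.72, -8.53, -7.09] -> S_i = Random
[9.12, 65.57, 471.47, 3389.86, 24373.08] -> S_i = 9.12*7.19^i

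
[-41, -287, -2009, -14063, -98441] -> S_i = -41*7^i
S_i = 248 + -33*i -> [248, 215, 182, 149, 116]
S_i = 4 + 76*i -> [4, 80, 156, 232, 308]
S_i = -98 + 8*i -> [-98, -90, -82, -74, -66]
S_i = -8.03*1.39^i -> [-8.03, -11.16, -15.51, -21.57, -29.98]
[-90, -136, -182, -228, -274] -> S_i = -90 + -46*i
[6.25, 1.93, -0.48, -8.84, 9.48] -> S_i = Random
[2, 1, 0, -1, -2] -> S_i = 2 + -1*i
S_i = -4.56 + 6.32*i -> [-4.56, 1.76, 8.08, 14.4, 20.72]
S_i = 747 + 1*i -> [747, 748, 749, 750, 751]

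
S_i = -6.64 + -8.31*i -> [-6.64, -14.95, -23.26, -31.57, -39.88]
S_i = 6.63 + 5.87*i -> [6.63, 12.5, 18.37, 24.24, 30.11]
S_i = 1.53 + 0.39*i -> [1.53, 1.92, 2.31, 2.7, 3.09]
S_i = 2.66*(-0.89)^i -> [2.66, -2.37, 2.11, -1.88, 1.67]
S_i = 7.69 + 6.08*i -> [7.69, 13.77, 19.85, 25.93, 32.01]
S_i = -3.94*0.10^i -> [-3.94, -0.39, -0.04, -0.0, -0.0]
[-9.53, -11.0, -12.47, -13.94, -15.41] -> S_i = -9.53 + -1.47*i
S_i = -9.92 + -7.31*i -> [-9.92, -17.23, -24.54, -31.85, -39.16]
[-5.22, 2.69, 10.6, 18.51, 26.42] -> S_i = -5.22 + 7.91*i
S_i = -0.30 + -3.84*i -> [-0.3, -4.14, -7.98, -11.82, -15.66]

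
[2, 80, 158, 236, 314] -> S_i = 2 + 78*i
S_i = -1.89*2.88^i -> [-1.89, -5.44, -15.68, -45.15, -130.03]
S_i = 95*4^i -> [95, 380, 1520, 6080, 24320]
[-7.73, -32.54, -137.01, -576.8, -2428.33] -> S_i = -7.73*4.21^i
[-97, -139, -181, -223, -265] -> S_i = -97 + -42*i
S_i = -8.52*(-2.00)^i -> [-8.52, 17.04, -34.08, 68.16, -136.32]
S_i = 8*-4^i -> [8, -32, 128, -512, 2048]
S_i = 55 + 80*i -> [55, 135, 215, 295, 375]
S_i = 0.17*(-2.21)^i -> [0.17, -0.38, 0.83, -1.83, 4.06]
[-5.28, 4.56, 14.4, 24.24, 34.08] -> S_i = -5.28 + 9.84*i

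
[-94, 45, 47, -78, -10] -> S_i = Random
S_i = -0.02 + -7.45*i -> [-0.02, -7.47, -14.92, -22.37, -29.82]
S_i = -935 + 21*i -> [-935, -914, -893, -872, -851]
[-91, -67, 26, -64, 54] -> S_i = Random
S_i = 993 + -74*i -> [993, 919, 845, 771, 697]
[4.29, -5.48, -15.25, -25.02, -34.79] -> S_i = 4.29 + -9.77*i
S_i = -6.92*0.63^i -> [-6.92, -4.36, -2.75, -1.73, -1.09]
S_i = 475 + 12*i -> [475, 487, 499, 511, 523]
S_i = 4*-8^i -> [4, -32, 256, -2048, 16384]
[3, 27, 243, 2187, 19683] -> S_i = 3*9^i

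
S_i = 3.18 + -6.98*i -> [3.18, -3.8, -10.78, -17.76, -24.74]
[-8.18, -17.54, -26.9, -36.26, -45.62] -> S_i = -8.18 + -9.36*i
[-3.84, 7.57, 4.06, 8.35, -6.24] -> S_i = Random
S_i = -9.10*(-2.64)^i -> [-9.1, 24.02, -63.42, 167.44, -442.04]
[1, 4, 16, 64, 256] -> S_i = 1*4^i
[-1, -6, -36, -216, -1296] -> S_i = -1*6^i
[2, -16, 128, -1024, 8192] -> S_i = 2*-8^i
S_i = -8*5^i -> [-8, -40, -200, -1000, -5000]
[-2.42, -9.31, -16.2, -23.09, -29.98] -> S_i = -2.42 + -6.89*i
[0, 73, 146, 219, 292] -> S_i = 0 + 73*i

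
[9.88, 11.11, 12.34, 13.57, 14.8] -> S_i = 9.88 + 1.23*i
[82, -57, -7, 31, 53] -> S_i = Random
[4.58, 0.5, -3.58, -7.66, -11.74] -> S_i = 4.58 + -4.08*i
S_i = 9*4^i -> [9, 36, 144, 576, 2304]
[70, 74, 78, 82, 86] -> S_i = 70 + 4*i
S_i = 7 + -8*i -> [7, -1, -9, -17, -25]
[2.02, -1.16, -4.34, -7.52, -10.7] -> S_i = 2.02 + -3.18*i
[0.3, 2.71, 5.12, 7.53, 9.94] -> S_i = 0.30 + 2.41*i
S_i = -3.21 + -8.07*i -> [-3.21, -11.28, -19.35, -27.42, -35.49]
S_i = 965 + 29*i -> [965, 994, 1023, 1052, 1081]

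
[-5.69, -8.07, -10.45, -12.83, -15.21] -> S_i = -5.69 + -2.38*i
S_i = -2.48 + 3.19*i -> [-2.48, 0.71, 3.9, 7.09, 10.28]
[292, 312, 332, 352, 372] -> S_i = 292 + 20*i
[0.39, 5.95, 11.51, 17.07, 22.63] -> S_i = 0.39 + 5.56*i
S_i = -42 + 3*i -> [-42, -39, -36, -33, -30]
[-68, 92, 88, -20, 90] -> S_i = Random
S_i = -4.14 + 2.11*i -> [-4.14, -2.03, 0.08, 2.19, 4.3]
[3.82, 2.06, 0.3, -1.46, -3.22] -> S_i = 3.82 + -1.76*i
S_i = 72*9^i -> [72, 648, 5832, 52488, 472392]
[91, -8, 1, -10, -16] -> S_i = Random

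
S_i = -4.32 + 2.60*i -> [-4.32, -1.72, 0.88, 3.48, 6.08]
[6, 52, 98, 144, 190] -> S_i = 6 + 46*i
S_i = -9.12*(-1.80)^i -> [-9.12, 16.42, -29.55, 53.19, -95.74]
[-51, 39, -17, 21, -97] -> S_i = Random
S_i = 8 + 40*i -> [8, 48, 88, 128, 168]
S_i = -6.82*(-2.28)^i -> [-6.82, 15.55, -35.45, 80.83, -184.3]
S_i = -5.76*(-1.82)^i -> [-5.76, 10.48, -19.08, 34.72, -63.2]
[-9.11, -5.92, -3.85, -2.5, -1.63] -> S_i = -9.11*0.65^i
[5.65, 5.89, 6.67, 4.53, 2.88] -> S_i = Random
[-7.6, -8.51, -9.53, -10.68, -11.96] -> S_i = -7.60*1.12^i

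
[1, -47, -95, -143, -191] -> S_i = 1 + -48*i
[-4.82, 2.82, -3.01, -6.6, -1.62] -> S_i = Random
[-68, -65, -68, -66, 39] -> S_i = Random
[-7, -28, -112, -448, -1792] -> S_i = -7*4^i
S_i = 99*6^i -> [99, 594, 3564, 21384, 128304]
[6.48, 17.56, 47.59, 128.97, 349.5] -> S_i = 6.48*2.71^i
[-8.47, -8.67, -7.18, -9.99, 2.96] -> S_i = Random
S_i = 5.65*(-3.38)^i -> [5.65, -19.1, 64.55, -218.17, 737.42]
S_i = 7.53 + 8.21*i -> [7.53, 15.74, 23.95, 32.16, 40.37]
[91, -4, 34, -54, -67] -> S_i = Random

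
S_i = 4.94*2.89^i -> [4.94, 14.28, 41.26, 119.24, 344.6]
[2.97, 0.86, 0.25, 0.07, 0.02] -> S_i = 2.97*0.29^i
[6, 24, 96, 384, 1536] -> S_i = 6*4^i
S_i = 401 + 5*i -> [401, 406, 411, 416, 421]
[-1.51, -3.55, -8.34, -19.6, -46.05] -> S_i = -1.51*2.35^i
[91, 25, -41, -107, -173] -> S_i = 91 + -66*i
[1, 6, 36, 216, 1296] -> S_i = 1*6^i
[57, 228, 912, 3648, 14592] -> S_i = 57*4^i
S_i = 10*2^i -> [10, 20, 40, 80, 160]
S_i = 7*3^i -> [7, 21, 63, 189, 567]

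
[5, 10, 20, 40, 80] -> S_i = 5*2^i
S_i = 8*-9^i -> [8, -72, 648, -5832, 52488]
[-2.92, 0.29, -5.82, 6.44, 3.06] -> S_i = Random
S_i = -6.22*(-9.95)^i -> [-6.22, 61.89, -615.8, 6127.17, -60965.3]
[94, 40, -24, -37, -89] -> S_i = Random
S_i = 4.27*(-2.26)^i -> [4.27, -9.65, 21.81, -49.29, 111.39]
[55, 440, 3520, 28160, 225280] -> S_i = 55*8^i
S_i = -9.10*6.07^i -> [-9.1, -55.24, -335.29, -2035.2, -12353.67]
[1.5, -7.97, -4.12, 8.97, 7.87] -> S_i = Random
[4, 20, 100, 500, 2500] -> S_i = 4*5^i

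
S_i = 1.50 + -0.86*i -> [1.5, 0.64, -0.22, -1.08, -1.94]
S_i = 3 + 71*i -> [3, 74, 145, 216, 287]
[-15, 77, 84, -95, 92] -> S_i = Random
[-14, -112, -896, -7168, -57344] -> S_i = -14*8^i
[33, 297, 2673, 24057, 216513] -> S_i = 33*9^i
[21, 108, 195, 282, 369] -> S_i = 21 + 87*i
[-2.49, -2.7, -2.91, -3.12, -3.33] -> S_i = -2.49 + -0.21*i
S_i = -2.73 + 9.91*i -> [-2.73, 7.18, 17.09, 27.0, 36.91]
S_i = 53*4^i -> [53, 212, 848, 3392, 13568]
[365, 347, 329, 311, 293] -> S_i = 365 + -18*i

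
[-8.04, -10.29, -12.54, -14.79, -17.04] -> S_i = -8.04 + -2.25*i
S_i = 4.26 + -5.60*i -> [4.26, -1.34, -6.94, -12.54, -18.14]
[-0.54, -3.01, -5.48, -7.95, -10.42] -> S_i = -0.54 + -2.47*i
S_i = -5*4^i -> [-5, -20, -80, -320, -1280]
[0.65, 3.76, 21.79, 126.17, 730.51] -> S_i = 0.65*5.79^i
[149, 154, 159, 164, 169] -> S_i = 149 + 5*i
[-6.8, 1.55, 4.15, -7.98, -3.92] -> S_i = Random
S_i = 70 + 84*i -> [70, 154, 238, 322, 406]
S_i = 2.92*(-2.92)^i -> [2.92, -8.53, 24.9, -72.7, 212.28]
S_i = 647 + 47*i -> [647, 694, 741, 788, 835]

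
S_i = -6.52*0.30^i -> [-6.52, -1.96, -0.59, -0.18, -0.05]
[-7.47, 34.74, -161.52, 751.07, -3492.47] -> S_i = -7.47*(-4.65)^i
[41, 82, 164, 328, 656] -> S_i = 41*2^i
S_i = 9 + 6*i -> [9, 15, 21, 27, 33]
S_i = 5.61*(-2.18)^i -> [5.61, -12.23, 26.66, -58.12, 126.7]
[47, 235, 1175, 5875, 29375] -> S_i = 47*5^i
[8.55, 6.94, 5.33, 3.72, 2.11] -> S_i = 8.55 + -1.61*i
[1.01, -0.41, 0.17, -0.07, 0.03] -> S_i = 1.01*(-0.41)^i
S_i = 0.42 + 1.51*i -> [0.42, 1.93, 3.44, 4.95, 6.46]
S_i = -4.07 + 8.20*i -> [-4.07, 4.13, 12.33, 20.53, 28.73]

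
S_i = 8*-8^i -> [8, -64, 512, -4096, 32768]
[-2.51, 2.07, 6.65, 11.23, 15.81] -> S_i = -2.51 + 4.58*i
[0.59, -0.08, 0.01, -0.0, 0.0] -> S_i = 0.59*(-0.14)^i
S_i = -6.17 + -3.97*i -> [-6.17, -10.14, -14.11, -18.08, -22.05]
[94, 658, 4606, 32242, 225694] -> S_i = 94*7^i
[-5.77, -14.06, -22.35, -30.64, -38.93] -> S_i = -5.77 + -8.29*i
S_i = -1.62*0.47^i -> [-1.62, -0.76, -0.36, -0.17, -0.08]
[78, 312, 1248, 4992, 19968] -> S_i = 78*4^i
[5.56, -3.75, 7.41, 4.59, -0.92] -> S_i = Random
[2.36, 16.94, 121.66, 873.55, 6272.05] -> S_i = 2.36*7.18^i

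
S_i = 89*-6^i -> [89, -534, 3204, -19224, 115344]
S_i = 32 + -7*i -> [32, 25, 18, 11, 4]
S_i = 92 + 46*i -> [92, 138, 184, 230, 276]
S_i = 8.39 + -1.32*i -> [8.39, 7.07, 5.75, 4.43, 3.11]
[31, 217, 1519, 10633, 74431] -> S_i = 31*7^i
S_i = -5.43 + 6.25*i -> [-5.43, 0.82, 7.07, 13.32, 19.57]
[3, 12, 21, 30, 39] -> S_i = 3 + 9*i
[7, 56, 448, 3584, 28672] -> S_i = 7*8^i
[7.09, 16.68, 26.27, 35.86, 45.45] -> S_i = 7.09 + 9.59*i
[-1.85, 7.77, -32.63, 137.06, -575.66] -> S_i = -1.85*(-4.20)^i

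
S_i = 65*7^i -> [65, 455, 3185, 22295, 156065]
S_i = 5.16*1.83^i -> [5.16, 9.44, 17.28, 31.62, 57.87]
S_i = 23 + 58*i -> [23, 81, 139, 197, 255]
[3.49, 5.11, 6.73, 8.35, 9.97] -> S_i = 3.49 + 1.62*i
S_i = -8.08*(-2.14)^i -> [-8.08, 17.29, -37.0, 79.19, -169.46]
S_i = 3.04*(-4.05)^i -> [3.04, -12.31, 49.86, -201.95, 817.89]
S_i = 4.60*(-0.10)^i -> [4.6, -0.46, 0.05, -0.0, 0.0]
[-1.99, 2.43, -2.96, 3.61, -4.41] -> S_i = -1.99*(-1.22)^i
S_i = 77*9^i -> [77, 693, 6237, 56133, 505197]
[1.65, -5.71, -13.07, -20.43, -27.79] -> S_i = 1.65 + -7.36*i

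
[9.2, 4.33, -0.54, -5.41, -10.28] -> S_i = 9.20 + -4.87*i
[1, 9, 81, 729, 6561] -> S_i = 1*9^i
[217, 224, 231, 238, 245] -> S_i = 217 + 7*i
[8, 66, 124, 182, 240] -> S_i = 8 + 58*i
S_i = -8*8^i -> [-8, -64, -512, -4096, -32768]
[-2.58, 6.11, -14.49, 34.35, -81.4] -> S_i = -2.58*(-2.37)^i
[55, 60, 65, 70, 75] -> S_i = 55 + 5*i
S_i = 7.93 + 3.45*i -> [7.93, 11.38, 14.83, 18.28, 21.73]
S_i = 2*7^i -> [2, 14, 98, 686, 4802]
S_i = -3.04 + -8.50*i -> [-3.04, -11.54, -20.04, -28.54, -37.04]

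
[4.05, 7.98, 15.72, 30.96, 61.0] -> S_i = 4.05*1.97^i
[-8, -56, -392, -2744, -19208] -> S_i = -8*7^i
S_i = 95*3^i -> [95, 285, 855, 2565, 7695]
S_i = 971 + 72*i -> [971, 1043, 1115, 1187, 1259]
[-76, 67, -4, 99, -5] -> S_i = Random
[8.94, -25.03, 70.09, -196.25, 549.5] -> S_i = 8.94*(-2.80)^i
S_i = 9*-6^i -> [9, -54, 324, -1944, 11664]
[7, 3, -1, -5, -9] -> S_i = 7 + -4*i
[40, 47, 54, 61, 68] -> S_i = 40 + 7*i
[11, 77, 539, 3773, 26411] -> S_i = 11*7^i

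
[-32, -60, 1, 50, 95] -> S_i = Random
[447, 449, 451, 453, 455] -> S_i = 447 + 2*i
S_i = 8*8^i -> [8, 64, 512, 4096, 32768]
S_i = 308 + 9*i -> [308, 317, 326, 335, 344]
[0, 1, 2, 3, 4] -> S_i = 0 + 1*i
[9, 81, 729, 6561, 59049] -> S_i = 9*9^i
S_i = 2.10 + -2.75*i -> [2.1, -0.65, -3.4, -6.15, -8.9]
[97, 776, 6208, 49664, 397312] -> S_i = 97*8^i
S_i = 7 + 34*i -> [7, 41, 75, 109, 143]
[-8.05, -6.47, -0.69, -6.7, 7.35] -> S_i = Random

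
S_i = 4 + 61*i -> [4, 65, 126, 187, 248]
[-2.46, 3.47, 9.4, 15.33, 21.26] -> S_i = -2.46 + 5.93*i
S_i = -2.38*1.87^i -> [-2.38, -4.45, -8.32, -15.56, -29.1]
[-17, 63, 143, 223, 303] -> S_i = -17 + 80*i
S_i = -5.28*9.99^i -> [-5.28, -52.75, -526.94, -5264.18, -52589.12]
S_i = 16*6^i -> [16, 96, 576, 3456, 20736]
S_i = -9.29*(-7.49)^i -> [-9.29, 69.58, -521.17, 3903.56, -29237.69]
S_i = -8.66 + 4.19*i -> [-8.66, -4.47, -0.28, 3.91, 8.1]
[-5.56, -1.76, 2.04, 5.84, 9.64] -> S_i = -5.56 + 3.80*i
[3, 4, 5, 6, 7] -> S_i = 3 + 1*i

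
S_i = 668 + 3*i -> [668, 671, 674, 677, 680]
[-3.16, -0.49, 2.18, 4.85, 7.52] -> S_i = -3.16 + 2.67*i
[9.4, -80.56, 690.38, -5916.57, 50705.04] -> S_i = 9.40*(-8.57)^i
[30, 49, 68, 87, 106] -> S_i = 30 + 19*i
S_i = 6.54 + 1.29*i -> [6.54, 7.83, 9.12, 10.41, 11.7]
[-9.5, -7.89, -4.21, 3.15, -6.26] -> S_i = Random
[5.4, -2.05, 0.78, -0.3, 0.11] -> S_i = 5.40*(-0.38)^i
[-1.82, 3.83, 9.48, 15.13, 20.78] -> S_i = -1.82 + 5.65*i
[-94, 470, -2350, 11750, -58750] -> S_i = -94*-5^i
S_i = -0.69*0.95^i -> [-0.69, -0.66, -0.62, -0.59, -0.56]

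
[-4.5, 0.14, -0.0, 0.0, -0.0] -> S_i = -4.50*(-0.03)^i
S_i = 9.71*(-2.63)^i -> [9.71, -25.54, 67.16, -176.64, 464.56]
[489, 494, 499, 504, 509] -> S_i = 489 + 5*i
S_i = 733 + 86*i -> [733, 819, 905, 991, 1077]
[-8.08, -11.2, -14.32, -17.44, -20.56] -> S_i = -8.08 + -3.12*i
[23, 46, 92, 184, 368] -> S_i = 23*2^i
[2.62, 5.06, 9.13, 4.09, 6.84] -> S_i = Random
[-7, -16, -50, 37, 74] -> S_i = Random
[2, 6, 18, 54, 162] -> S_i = 2*3^i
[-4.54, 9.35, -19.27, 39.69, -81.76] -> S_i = -4.54*(-2.06)^i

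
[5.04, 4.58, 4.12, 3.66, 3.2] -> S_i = 5.04 + -0.46*i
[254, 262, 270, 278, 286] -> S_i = 254 + 8*i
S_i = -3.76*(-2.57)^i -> [-3.76, 9.66, -24.83, 63.82, -164.03]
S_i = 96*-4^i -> [96, -384, 1536, -6144, 24576]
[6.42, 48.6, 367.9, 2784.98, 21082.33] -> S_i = 6.42*7.57^i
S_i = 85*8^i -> [85, 680, 5440, 43520, 348160]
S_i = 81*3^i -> [81, 243, 729, 2187, 6561]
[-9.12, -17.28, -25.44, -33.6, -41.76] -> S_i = -9.12 + -8.16*i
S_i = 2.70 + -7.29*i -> [2.7, -4.59, -11.88, -19.17, -26.46]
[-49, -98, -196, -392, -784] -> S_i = -49*2^i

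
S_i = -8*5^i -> [-8, -40, -200, -1000, -5000]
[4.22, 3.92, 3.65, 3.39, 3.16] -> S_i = 4.22*0.93^i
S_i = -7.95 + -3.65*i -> [-7.95, -11.6, -15.25, -18.9, -22.55]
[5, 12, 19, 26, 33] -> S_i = 5 + 7*i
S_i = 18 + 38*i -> [18, 56, 94, 132, 170]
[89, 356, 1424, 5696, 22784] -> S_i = 89*4^i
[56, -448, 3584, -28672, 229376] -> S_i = 56*-8^i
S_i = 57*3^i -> [57, 171, 513, 1539, 4617]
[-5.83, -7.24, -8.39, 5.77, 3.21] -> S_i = Random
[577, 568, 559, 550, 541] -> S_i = 577 + -9*i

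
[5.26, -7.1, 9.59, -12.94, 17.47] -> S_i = 5.26*(-1.35)^i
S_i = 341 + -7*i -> [341, 334, 327, 320, 313]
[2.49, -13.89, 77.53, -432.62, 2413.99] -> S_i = 2.49*(-5.58)^i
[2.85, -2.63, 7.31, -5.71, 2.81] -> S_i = Random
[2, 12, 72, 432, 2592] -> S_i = 2*6^i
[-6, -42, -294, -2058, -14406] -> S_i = -6*7^i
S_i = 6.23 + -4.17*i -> [6.23, 2.06, -2.11, -6.28, -10.45]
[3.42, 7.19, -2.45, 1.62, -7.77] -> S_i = Random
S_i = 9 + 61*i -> [9, 70, 131, 192, 253]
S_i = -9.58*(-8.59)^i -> [-9.58, 82.29, -706.89, 6072.19, -52160.07]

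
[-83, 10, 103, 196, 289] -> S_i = -83 + 93*i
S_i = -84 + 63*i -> [-84, -21, 42, 105, 168]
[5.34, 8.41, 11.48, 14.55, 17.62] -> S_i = 5.34 + 3.07*i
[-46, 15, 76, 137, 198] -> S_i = -46 + 61*i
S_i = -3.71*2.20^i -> [-3.71, -8.16, -17.96, -39.5, -86.91]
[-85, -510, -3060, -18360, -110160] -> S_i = -85*6^i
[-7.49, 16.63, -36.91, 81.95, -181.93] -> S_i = -7.49*(-2.22)^i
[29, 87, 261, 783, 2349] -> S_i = 29*3^i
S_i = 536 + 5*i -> [536, 541, 546, 551, 556]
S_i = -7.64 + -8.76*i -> [-7.64, -16.4, -25.16, -33.92, -42.68]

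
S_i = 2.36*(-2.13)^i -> [2.36, -5.03, 10.71, -22.81, 48.58]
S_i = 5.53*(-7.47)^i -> [5.53, -41.31, 308.58, -2305.08, 17218.98]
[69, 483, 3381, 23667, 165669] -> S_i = 69*7^i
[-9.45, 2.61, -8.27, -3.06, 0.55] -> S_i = Random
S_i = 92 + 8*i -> [92, 100, 108, 116, 124]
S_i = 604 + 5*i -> [604, 609, 614, 619, 624]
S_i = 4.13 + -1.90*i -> [4.13, 2.23, 0.33, -1.57, -3.47]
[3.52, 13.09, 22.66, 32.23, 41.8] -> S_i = 3.52 + 9.57*i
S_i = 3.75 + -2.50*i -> [3.75, 1.25, -1.25, -3.75, -6.25]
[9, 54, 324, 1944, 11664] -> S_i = 9*6^i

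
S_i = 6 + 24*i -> [6, 30, 54, 78, 102]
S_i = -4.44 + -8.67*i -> [-4.44, -13.11, -21.78, -30.45, -39.12]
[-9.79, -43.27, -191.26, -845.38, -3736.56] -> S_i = -9.79*4.42^i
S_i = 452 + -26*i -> [452, 426, 400, 374, 348]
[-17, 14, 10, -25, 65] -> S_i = Random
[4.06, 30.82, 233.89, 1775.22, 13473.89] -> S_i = 4.06*7.59^i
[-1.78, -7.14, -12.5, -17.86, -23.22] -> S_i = -1.78 + -5.36*i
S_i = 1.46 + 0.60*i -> [1.46, 2.06, 2.66, 3.26, 3.86]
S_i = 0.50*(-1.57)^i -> [0.5, -0.78, 1.23, -1.93, 3.04]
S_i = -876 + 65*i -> [-876, -811, -746, -681, -616]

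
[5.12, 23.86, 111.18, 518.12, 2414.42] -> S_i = 5.12*4.66^i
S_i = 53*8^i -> [53, 424, 3392, 27136, 217088]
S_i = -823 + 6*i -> [-823, -817, -811, -805, -799]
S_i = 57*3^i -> [57, 171, 513, 1539, 4617]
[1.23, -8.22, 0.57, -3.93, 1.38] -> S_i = Random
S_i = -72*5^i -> [-72, -360, -1800, -9000, -45000]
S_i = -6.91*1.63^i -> [-6.91, -11.26, -18.36, -29.93, -48.78]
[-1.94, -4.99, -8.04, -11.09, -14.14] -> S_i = -1.94 + -3.05*i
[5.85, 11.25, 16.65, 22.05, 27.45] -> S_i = 5.85 + 5.40*i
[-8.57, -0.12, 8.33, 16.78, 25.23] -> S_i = -8.57 + 8.45*i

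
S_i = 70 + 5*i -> [70, 75, 80, 85, 90]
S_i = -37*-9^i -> [-37, 333, -2997, 26973, -242757]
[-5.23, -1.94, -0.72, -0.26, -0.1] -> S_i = -5.23*0.37^i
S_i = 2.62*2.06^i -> [2.62, 5.4, 11.12, 22.9, 47.18]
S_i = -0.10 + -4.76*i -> [-0.1, -4.86, -9.62, -14.38, -19.14]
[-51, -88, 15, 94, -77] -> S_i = Random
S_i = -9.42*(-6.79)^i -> [-9.42, 63.96, -434.3, 2948.9, -20023.04]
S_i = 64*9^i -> [64, 576, 5184, 46656, 419904]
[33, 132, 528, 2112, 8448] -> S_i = 33*4^i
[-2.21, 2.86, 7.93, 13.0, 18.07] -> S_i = -2.21 + 5.07*i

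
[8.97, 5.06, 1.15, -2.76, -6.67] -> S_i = 8.97 + -3.91*i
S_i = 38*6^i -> [38, 228, 1368, 8208, 49248]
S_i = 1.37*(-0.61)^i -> [1.37, -0.84, 0.51, -0.31, 0.19]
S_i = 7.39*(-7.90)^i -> [7.39, -58.38, 461.21, -3643.56, 28784.11]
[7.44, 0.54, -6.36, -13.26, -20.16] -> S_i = 7.44 + -6.90*i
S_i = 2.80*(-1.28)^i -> [2.8, -3.58, 4.59, -5.87, 7.52]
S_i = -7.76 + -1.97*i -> [-7.76, -9.73, -11.7, -13.67, -15.64]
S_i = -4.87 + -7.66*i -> [-4.87, -12.53, -20.19, -27.85, -35.51]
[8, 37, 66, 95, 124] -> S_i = 8 + 29*i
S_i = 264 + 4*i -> [264, 268, 272, 276, 280]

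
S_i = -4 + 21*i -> [-4, 17, 38, 59, 80]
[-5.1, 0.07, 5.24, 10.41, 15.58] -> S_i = -5.10 + 5.17*i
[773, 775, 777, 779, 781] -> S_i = 773 + 2*i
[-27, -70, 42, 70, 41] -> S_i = Random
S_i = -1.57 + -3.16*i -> [-1.57, -4.73, -7.89, -11.05, -14.21]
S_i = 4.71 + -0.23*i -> [4.71, 4.48, 4.25, 4.02, 3.79]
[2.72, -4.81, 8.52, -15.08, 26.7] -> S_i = 2.72*(-1.77)^i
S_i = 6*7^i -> [6, 42, 294, 2058, 14406]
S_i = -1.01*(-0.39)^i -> [-1.01, 0.39, -0.15, 0.06, -0.02]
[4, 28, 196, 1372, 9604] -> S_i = 4*7^i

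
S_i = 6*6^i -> [6, 36, 216, 1296, 7776]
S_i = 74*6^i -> [74, 444, 2664, 15984, 95904]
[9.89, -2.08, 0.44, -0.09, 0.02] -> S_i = 9.89*(-0.21)^i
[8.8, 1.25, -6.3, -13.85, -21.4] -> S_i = 8.80 + -7.55*i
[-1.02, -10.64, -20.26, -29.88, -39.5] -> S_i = -1.02 + -9.62*i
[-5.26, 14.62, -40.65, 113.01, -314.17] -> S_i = -5.26*(-2.78)^i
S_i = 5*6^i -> [5, 30, 180, 1080, 6480]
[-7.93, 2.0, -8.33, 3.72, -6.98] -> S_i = Random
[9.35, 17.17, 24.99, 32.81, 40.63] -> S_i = 9.35 + 7.82*i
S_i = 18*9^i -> [18, 162, 1458, 13122, 118098]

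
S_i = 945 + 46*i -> [945, 991, 1037, 1083, 1129]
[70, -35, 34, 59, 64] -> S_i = Random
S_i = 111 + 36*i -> [111, 147, 183, 219, 255]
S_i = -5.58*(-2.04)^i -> [-5.58, 11.38, -23.22, 47.37, -96.64]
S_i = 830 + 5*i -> [830, 835, 840, 845, 850]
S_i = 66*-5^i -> [66, -330, 1650, -8250, 41250]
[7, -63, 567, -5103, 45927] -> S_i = 7*-9^i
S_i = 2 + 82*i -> [2, 84, 166, 248, 330]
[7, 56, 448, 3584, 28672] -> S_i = 7*8^i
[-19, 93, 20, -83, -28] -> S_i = Random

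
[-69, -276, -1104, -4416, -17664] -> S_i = -69*4^i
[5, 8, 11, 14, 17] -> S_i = 5 + 3*i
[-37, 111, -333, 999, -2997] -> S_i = -37*-3^i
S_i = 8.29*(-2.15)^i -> [8.29, -17.82, 38.32, -82.39, 177.14]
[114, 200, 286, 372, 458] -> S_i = 114 + 86*i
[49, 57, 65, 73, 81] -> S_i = 49 + 8*i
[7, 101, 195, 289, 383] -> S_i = 7 + 94*i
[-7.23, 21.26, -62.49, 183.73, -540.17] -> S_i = -7.23*(-2.94)^i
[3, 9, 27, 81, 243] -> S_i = 3*3^i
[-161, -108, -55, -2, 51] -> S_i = -161 + 53*i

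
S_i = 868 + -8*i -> [868, 860, 852, 844, 836]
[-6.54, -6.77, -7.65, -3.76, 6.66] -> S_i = Random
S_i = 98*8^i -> [98, 784, 6272, 50176, 401408]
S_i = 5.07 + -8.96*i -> [5.07, -3.89, -12.85, -21.81, -30.77]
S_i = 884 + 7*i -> [884, 891, 898, 905, 912]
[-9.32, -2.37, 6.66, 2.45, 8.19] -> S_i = Random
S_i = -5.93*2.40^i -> [-5.93, -14.23, -34.16, -81.98, -196.74]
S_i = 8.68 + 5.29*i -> [8.68, 13.97, 19.26, 24.55, 29.84]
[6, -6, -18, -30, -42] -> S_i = 6 + -12*i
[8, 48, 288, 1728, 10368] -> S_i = 8*6^i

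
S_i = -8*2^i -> [-8, -16, -32, -64, -128]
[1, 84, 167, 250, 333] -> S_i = 1 + 83*i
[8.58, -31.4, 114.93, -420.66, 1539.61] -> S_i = 8.58*(-3.66)^i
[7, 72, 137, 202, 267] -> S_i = 7 + 65*i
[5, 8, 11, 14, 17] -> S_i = 5 + 3*i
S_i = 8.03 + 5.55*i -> [8.03, 13.58, 19.13, 24.68, 30.23]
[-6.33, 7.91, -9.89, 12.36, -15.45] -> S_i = -6.33*(-1.25)^i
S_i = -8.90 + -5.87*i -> [-8.9, -14.77, -20.64, -26.51, -32.38]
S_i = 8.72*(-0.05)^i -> [8.72, -0.44, 0.02, -0.0, 0.0]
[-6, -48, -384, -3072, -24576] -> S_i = -6*8^i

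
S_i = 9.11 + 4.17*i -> [9.11, 13.28, 17.45, 21.62, 25.79]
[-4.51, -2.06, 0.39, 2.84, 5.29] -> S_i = -4.51 + 2.45*i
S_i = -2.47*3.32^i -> [-2.47, -8.2, -27.23, -90.39, -300.09]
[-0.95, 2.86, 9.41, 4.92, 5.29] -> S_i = Random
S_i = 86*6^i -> [86, 516, 3096, 18576, 111456]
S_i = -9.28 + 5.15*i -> [-9.28, -4.13, 1.02, 6.17, 11.32]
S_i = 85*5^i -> [85, 425, 2125, 10625, 53125]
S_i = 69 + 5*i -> [69, 74, 79, 84, 89]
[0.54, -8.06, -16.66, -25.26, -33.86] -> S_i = 0.54 + -8.60*i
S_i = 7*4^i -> [7, 28, 112, 448, 1792]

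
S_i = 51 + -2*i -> [51, 49, 47, 45, 43]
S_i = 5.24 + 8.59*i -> [5.24, 13.83, 22.42, 31.01, 39.6]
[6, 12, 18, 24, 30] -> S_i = 6 + 6*i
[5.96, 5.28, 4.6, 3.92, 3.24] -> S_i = 5.96 + -0.68*i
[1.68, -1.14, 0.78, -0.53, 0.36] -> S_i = 1.68*(-0.68)^i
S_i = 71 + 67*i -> [71, 138, 205, 272, 339]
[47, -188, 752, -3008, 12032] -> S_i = 47*-4^i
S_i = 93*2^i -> [93, 186, 372, 744, 1488]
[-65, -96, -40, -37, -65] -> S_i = Random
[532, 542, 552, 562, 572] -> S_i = 532 + 10*i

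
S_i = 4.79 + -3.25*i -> [4.79, 1.54, -1.71, -4.96, -8.21]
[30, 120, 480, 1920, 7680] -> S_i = 30*4^i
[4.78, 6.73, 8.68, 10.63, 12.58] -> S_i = 4.78 + 1.95*i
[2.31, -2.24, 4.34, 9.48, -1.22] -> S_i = Random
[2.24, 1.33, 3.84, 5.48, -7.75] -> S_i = Random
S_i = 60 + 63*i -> [60, 123, 186, 249, 312]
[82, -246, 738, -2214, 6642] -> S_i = 82*-3^i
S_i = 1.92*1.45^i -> [1.92, 2.78, 4.04, 5.85, 8.49]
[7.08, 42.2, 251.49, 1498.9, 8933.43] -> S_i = 7.08*5.96^i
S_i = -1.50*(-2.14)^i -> [-1.5, 3.21, -6.87, 14.7, -31.46]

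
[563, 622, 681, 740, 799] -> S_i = 563 + 59*i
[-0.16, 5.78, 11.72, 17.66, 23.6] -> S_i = -0.16 + 5.94*i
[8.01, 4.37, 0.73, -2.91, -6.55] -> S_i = 8.01 + -3.64*i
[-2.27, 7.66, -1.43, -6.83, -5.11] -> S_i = Random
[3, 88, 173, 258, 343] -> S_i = 3 + 85*i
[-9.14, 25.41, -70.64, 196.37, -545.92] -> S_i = -9.14*(-2.78)^i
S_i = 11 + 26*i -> [11, 37, 63, 89, 115]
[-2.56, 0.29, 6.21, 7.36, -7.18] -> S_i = Random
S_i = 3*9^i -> [3, 27, 243, 2187, 19683]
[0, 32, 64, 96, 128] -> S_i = 0 + 32*i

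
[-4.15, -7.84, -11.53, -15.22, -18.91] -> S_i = -4.15 + -3.69*i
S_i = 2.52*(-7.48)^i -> [2.52, -18.85, 141.0, -1054.64, 7888.73]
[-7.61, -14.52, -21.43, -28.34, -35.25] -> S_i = -7.61 + -6.91*i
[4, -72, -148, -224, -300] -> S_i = 4 + -76*i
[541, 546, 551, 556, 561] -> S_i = 541 + 5*i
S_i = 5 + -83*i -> [5, -78, -161, -244, -327]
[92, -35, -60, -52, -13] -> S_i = Random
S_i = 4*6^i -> [4, 24, 144, 864, 5184]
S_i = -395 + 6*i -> [-395, -389, -383, -377, -371]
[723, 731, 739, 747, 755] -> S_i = 723 + 8*i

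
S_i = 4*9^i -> [4, 36, 324, 2916, 26244]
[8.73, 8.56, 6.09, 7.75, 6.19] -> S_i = Random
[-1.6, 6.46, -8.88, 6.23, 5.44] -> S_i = Random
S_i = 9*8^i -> [9, 72, 576, 4608, 36864]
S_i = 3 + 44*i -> [3, 47, 91, 135, 179]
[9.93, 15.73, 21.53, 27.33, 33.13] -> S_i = 9.93 + 5.80*i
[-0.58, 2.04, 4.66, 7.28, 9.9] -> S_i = -0.58 + 2.62*i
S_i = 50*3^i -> [50, 150, 450, 1350, 4050]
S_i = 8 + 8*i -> [8, 16, 24, 32, 40]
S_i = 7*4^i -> [7, 28, 112, 448, 1792]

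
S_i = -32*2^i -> [-32, -64, -128, -256, -512]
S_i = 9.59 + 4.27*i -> [9.59, 13.86, 18.13, 22.4, 26.67]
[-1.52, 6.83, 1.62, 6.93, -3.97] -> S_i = Random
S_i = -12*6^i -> [-12, -72, -432, -2592, -15552]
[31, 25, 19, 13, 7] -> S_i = 31 + -6*i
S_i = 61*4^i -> [61, 244, 976, 3904, 15616]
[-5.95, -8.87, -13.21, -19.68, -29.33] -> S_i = -5.95*1.49^i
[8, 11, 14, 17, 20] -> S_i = 8 + 3*i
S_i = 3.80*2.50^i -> [3.8, 9.5, 23.75, 59.38, 148.44]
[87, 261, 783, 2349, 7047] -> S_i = 87*3^i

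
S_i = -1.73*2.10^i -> [-1.73, -3.63, -7.63, -16.02, -33.65]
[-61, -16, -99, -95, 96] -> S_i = Random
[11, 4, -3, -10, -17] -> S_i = 11 + -7*i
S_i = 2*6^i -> [2, 12, 72, 432, 2592]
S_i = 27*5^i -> [27, 135, 675, 3375, 16875]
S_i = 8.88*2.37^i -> [8.88, 21.05, 49.88, 118.21, 280.16]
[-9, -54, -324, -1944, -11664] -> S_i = -9*6^i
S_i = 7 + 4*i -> [7, 11, 15, 19, 23]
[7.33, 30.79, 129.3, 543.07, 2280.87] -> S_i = 7.33*4.20^i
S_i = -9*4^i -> [-9, -36, -144, -576, -2304]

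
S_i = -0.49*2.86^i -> [-0.49, -1.4, -4.01, -11.46, -32.78]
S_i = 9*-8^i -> [9, -72, 576, -4608, 36864]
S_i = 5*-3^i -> [5, -15, 45, -135, 405]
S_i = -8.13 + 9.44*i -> [-8.13, 1.31, 10.75, 20.19, 29.63]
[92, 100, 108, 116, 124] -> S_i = 92 + 8*i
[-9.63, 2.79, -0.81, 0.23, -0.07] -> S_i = -9.63*(-0.29)^i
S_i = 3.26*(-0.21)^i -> [3.26, -0.68, 0.14, -0.03, 0.01]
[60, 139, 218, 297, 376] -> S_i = 60 + 79*i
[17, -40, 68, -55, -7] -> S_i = Random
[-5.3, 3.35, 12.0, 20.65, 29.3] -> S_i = -5.30 + 8.65*i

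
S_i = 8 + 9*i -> [8, 17, 26, 35, 44]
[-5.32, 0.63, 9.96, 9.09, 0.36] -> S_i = Random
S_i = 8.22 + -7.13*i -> [8.22, 1.09, -6.04, -13.17, -20.3]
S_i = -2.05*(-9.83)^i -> [-2.05, 20.15, -198.09, 1947.22, -19141.15]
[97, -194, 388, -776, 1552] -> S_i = 97*-2^i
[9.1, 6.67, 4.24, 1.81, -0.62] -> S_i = 9.10 + -2.43*i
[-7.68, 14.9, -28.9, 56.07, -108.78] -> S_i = -7.68*(-1.94)^i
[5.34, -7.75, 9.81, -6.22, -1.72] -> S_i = Random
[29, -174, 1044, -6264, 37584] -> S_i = 29*-6^i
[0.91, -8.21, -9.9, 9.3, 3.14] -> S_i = Random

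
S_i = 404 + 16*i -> [404, 420, 436, 452, 468]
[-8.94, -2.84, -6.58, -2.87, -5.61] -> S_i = Random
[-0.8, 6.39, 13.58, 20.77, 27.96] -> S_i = -0.80 + 7.19*i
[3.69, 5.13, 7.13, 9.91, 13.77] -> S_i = 3.69*1.39^i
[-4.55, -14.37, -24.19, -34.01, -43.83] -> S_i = -4.55 + -9.82*i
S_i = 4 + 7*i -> [4, 11, 18, 25, 32]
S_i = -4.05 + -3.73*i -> [-4.05, -7.78, -11.51, -15.24, -18.97]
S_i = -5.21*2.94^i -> [-5.21, -15.32, -45.03, -132.4, -389.25]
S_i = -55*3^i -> [-55, -165, -495, -1485, -4455]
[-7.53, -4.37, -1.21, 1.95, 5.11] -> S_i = -7.53 + 3.16*i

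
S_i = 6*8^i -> [6, 48, 384, 3072, 24576]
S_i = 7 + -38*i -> [7, -31, -69, -107, -145]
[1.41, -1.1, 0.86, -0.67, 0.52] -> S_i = 1.41*(-0.78)^i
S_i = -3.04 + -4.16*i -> [-3.04, -7.2, -11.36, -15.52, -19.68]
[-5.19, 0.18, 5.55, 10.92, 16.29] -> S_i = -5.19 + 5.37*i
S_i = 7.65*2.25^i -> [7.65, 17.21, 38.73, 87.14, 196.06]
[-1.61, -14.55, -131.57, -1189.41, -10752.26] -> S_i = -1.61*9.04^i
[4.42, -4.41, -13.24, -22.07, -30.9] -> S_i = 4.42 + -8.83*i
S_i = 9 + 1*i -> [9, 10, 11, 12, 13]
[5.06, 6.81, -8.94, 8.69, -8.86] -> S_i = Random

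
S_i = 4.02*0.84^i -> [4.02, 3.38, 2.84, 2.38, 2.0]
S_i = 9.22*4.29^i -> [9.22, 39.55, 169.69, 727.95, 3122.91]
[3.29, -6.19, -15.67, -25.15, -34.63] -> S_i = 3.29 + -9.48*i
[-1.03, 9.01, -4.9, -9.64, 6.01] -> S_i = Random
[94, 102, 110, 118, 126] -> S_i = 94 + 8*i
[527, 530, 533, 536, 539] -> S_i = 527 + 3*i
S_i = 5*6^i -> [5, 30, 180, 1080, 6480]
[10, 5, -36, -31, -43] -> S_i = Random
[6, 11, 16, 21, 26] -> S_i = 6 + 5*i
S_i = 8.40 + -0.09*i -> [8.4, 8.31, 8.22, 8.13, 8.04]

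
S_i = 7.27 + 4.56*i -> [7.27, 11.83, 16.39, 20.95, 25.51]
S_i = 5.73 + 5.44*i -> [5.73, 11.17, 16.61, 22.05, 27.49]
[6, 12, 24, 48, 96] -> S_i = 6*2^i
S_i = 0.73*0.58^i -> [0.73, 0.42, 0.25, 0.14, 0.08]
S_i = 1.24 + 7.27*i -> [1.24, 8.51, 15.78, 23.05, 30.32]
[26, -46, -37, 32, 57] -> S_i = Random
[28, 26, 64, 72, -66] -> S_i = Random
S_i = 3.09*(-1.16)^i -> [3.09, -3.58, 4.16, -4.82, 5.59]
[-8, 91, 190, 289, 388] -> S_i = -8 + 99*i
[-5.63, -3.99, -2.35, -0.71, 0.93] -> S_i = -5.63 + 1.64*i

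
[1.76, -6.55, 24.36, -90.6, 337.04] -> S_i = 1.76*(-3.72)^i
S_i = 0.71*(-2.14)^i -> [0.71, -1.52, 3.25, -6.96, 14.89]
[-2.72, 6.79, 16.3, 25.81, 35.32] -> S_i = -2.72 + 9.51*i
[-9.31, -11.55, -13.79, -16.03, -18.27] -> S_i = -9.31 + -2.24*i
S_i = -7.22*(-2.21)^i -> [-7.22, 15.96, -35.26, 77.93, -172.23]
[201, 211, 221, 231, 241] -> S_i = 201 + 10*i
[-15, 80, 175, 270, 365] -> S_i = -15 + 95*i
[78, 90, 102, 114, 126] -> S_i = 78 + 12*i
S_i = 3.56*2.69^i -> [3.56, 9.58, 25.76, 69.3, 186.41]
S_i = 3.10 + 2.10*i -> [3.1, 5.2, 7.3, 9.4, 11.5]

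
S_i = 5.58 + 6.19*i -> [5.58, 11.77, 17.96, 24.15, 30.34]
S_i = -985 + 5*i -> [-985, -980, -975, -970, -965]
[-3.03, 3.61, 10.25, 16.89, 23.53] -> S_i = -3.03 + 6.64*i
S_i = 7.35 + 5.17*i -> [7.35, 12.52, 17.69, 22.86, 28.03]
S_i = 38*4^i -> [38, 152, 608, 2432, 9728]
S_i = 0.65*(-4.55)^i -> [0.65, -2.96, 13.46, -61.23, 278.59]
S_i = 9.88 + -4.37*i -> [9.88, 5.51, 1.14, -3.23, -7.6]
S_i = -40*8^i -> [-40, -320, -2560, -20480, -163840]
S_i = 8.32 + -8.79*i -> [8.32, -0.47, -9.26, -18.05, -26.84]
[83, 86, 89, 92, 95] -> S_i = 83 + 3*i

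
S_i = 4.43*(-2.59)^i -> [4.43, -11.47, 29.72, -76.97, 199.34]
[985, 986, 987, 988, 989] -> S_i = 985 + 1*i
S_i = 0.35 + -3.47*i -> [0.35, -3.12, -6.59, -10.06, -13.53]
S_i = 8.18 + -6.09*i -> [8.18, 2.09, -4.0, -10.09, -16.18]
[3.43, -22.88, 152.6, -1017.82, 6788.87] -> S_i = 3.43*(-6.67)^i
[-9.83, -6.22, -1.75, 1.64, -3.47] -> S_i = Random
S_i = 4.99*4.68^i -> [4.99, 23.35, 109.29, 511.49, 2393.78]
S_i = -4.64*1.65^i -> [-4.64, -7.66, -12.63, -20.84, -34.39]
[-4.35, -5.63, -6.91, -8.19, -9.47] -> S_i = -4.35 + -1.28*i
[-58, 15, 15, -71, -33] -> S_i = Random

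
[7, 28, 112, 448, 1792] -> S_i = 7*4^i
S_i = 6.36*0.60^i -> [6.36, 3.82, 2.29, 1.37, 0.82]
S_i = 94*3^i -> [94, 282, 846, 2538, 7614]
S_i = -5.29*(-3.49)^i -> [-5.29, 18.46, -64.43, 224.87, -784.8]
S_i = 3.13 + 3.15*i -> [3.13, 6.28, 9.43, 12.58, 15.73]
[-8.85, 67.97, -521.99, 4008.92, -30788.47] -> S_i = -8.85*(-7.68)^i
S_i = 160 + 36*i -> [160, 196, 232, 268, 304]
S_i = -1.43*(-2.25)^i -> [-1.43, 3.22, -7.24, 16.29, -36.65]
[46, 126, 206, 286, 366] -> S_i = 46 + 80*i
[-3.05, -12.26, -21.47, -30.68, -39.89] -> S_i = -3.05 + -9.21*i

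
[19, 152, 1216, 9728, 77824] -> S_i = 19*8^i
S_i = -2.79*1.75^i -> [-2.79, -4.88, -8.54, -14.95, -26.17]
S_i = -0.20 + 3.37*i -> [-0.2, 3.17, 6.54, 9.91, 13.28]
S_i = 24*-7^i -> [24, -168, 1176, -8232, 57624]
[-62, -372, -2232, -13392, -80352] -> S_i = -62*6^i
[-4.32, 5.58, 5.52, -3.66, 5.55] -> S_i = Random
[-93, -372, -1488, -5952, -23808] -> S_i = -93*4^i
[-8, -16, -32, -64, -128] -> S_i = -8*2^i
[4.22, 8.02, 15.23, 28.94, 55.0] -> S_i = 4.22*1.90^i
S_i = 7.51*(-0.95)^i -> [7.51, -7.13, 6.78, -6.44, 6.12]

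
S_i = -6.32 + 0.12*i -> [-6.32, -6.2, -6.08, -5.96, -5.84]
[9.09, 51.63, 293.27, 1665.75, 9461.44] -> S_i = 9.09*5.68^i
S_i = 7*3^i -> [7, 21, 63, 189, 567]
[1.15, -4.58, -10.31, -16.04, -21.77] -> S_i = 1.15 + -5.73*i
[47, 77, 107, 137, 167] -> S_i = 47 + 30*i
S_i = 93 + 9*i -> [93, 102, 111, 120, 129]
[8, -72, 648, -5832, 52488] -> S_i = 8*-9^i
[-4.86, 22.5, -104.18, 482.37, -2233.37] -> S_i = -4.86*(-4.63)^i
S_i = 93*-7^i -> [93, -651, 4557, -31899, 223293]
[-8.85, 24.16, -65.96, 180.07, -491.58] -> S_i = -8.85*(-2.73)^i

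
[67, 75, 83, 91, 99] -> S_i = 67 + 8*i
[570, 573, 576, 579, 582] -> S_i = 570 + 3*i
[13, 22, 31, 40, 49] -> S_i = 13 + 9*i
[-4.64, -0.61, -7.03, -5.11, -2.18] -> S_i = Random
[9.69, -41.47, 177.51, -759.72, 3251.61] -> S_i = 9.69*(-4.28)^i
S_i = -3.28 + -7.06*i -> [-3.28, -10.34, -17.4, -24.46, -31.52]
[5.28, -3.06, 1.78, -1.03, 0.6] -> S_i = 5.28*(-0.58)^i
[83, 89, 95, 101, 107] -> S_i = 83 + 6*i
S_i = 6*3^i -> [6, 18, 54, 162, 486]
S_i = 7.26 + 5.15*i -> [7.26, 12.41, 17.56, 22.71, 27.86]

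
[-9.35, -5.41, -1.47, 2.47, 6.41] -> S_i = -9.35 + 3.94*i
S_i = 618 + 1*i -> [618, 619, 620, 621, 622]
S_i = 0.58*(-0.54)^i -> [0.58, -0.31, 0.17, -0.09, 0.05]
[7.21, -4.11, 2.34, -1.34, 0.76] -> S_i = 7.21*(-0.57)^i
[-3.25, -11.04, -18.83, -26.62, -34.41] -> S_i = -3.25 + -7.79*i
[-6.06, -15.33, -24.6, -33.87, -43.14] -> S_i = -6.06 + -9.27*i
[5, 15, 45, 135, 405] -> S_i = 5*3^i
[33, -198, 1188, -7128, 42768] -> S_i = 33*-6^i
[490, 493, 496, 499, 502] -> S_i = 490 + 3*i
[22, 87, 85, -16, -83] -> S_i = Random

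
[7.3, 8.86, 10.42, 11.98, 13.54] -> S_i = 7.30 + 1.56*i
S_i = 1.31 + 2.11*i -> [1.31, 3.42, 5.53, 7.64, 9.75]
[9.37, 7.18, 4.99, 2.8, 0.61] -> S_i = 9.37 + -2.19*i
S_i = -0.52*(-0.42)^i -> [-0.52, 0.22, -0.09, 0.04, -0.02]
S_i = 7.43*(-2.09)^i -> [7.43, -15.53, 32.45, -67.83, 141.77]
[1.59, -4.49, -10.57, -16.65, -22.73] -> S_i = 1.59 + -6.08*i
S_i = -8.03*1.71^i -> [-8.03, -13.73, -23.48, -40.15, -68.66]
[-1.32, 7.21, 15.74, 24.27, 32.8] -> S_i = -1.32 + 8.53*i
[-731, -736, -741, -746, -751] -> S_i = -731 + -5*i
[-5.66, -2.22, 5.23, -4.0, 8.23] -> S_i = Random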